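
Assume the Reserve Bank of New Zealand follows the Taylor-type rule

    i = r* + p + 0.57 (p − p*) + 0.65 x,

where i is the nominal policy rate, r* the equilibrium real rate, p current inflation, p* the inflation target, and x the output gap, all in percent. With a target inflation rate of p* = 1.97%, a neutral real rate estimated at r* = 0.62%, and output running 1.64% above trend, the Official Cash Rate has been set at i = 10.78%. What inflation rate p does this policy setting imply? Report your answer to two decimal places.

Output 1.64% above potential → x = 1.64.
Collecting p: i = r* + (1 + 0.57) p − 0.57 p* + 0.65 x
1.57 p = 10.78 − 0.62 + 0.57 × 1.97 − 0.65 × 1.64 = 10.2169
p = 10.2169 / 1.57 = 6.51

6.51%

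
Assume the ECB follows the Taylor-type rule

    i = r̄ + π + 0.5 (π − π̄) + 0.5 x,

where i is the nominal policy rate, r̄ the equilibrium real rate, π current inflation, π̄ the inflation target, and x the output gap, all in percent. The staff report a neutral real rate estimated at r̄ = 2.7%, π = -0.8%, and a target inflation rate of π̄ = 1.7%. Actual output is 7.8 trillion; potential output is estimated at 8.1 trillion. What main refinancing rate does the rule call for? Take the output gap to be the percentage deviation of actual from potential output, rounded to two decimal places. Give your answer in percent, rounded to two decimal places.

-1.20%

Output gap = 100 × (7.8 − 8.1) / 8.1 = -3.70%.
i = 2.70 + (-0.80) + 0.5 × (-0.80 − 1.70) + 0.5 × (-3.70)
   = 2.70 − 0.8 − 1.25 − 1.85 = -1.20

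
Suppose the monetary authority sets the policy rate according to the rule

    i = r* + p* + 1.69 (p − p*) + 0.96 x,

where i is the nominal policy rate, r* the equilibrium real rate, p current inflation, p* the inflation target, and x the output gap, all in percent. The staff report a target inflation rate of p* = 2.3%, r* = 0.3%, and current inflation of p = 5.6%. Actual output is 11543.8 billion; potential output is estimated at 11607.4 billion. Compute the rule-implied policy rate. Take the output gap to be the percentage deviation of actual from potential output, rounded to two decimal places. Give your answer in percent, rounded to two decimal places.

Output gap = 100 × (11543.8 − 11607.4) / 11607.4 = -0.55%.
i = 0.30 + 2.30 + 1.69 × (5.60 − 2.30) + 0.96 × (-0.55)
   = 0.30 + 2.3 + 5.577 − 0.528 = 7.65

7.65%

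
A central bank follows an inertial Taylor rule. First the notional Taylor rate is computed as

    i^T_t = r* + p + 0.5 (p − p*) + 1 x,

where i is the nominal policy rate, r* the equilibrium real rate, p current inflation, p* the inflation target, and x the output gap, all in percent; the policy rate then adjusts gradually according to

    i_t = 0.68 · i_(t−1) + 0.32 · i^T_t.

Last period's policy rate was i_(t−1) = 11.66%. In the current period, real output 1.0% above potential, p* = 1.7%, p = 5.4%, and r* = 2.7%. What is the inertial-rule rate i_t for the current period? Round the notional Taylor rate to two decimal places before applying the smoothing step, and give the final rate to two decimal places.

11.43%

Output 1.0% above potential → x = 1.0.
i^T_t = 2.7 + 5.4 + 0.5 × (5.4 − 1.7) + 1 × 1.0
   = 2.7 + 5.4 + 1.85 + 1 = 10.95
i_t = 0.68 × 11.66 + 0.32 × 10.95 = 7.9288 + 3.504 = 11.43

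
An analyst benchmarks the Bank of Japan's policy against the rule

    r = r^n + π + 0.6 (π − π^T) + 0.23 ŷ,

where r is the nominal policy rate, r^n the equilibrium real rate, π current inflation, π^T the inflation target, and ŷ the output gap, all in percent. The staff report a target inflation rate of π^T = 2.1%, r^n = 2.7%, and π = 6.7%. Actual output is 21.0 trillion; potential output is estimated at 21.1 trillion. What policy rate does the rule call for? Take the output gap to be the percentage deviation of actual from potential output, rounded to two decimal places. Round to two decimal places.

Output gap = 100 × (21.0 − 21.1) / 21.1 = -0.47%.
r = 2.70 + 6.70 + 0.6 × (6.70 − 2.10) + 0.23 × (-0.47)
   = 2.70 + 6.7 + 2.76 − 0.1081 = 12.05

12.05%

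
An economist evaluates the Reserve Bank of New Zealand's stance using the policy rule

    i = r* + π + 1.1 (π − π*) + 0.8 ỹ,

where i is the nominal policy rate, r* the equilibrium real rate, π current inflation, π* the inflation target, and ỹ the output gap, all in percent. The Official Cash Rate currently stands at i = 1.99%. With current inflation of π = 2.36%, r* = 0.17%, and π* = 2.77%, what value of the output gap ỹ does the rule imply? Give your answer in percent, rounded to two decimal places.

0.8 ỹ = 1.99 − 0.17 − 2.36 − 1.1 × (2.36 − 2.77) = -0.089
ỹ = -0.089 / 0.8 = -0.11

-0.11%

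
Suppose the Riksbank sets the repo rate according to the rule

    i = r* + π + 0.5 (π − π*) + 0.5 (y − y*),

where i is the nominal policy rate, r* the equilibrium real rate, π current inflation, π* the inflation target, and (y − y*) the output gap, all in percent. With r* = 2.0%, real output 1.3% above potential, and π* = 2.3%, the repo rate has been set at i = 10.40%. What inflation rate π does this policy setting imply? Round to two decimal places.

5.93%

Output 1.3% above potential → (y − y*) = 1.3.
Collecting π: i = r* + (1 + 0.5) π − 0.5 π* + 0.5 (y − y*)
1.5 π = 10.40 − 2.0 + 0.5 × 2.3 − 0.5 × 1.3 = 8.9
π = 8.9 / 1.5 = 5.93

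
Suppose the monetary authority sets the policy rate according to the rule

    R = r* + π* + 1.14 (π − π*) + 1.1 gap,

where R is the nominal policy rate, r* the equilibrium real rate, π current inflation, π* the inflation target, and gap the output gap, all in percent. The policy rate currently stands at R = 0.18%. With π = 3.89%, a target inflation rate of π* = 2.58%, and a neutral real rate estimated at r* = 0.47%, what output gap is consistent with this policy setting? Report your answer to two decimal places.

1.1 gap = 0.18 − 0.47 − 2.58 − 1.14 × (3.89 − 2.58) = -4.3634
gap = -4.3634 / 1.1 = -3.97

-3.97%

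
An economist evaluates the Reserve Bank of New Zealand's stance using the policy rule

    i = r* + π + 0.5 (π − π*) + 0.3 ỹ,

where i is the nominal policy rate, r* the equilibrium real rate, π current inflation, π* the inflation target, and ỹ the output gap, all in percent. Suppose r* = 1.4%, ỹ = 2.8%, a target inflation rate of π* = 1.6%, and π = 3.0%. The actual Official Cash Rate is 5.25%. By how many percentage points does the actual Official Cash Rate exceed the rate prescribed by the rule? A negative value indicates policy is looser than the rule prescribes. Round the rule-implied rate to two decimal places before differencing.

i = 1.4 + 3.0 + 0.5 × (3.0 − 1.6) + 0.3 × 2.8
   = 1.4 + 3 + 0.7 + 0.84 = 5.94
Deviation = 5.25 − 5.94 = -0.69 pp.

-0.69 pp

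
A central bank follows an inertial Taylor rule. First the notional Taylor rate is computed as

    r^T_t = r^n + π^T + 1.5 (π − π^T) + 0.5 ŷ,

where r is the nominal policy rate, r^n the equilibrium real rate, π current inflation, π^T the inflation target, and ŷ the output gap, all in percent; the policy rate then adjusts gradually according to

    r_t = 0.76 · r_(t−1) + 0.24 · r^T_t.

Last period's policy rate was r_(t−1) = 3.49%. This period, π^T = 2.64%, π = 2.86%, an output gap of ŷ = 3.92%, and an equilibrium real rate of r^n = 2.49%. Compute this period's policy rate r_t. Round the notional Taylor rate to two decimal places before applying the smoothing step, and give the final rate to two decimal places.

r^T_t = 2.49 + 2.64 + 1.5 × (2.86 − 2.64) + 0.5 × 3.92
   = 2.49 + 2.64 + 0.33 + 1.96 = 7.42
r_t = 0.76 × 3.49 + 0.24 × 7.42 = 2.6524 + 1.7808 = 4.43

4.43%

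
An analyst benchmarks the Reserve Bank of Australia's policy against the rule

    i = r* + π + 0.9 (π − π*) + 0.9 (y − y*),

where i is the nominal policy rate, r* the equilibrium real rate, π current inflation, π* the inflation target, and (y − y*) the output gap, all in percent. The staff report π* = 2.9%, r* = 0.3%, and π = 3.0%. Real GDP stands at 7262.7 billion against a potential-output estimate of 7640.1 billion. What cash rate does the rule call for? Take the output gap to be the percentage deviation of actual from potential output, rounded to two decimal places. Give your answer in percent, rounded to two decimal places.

Output gap = 100 × (7262.7 − 7640.1) / 7640.1 = -4.94%.
i = 0.30 + 3.00 + 0.9 × (3.00 − 2.90) + 0.9 × (-4.94)
   = 0.30 + 3 + 0.09 − 4.446 = -1.06

-1.06%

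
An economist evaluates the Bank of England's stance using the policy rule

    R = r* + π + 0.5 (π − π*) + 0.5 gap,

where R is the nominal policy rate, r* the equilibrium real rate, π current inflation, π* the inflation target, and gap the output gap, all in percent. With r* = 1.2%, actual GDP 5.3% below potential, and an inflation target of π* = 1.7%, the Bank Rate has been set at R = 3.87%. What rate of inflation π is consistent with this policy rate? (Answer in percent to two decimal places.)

Output 5.3% below potential → gap = -5.3.
Collecting π: R = r* + (1 + 0.5) π − 0.5 π* + 0.5 gap
1.5 π = 3.87 − 1.2 + 0.5 × 1.7 − 0.5 × (-5.3) = 6.17
π = 6.17 / 1.5 = 4.11

4.11%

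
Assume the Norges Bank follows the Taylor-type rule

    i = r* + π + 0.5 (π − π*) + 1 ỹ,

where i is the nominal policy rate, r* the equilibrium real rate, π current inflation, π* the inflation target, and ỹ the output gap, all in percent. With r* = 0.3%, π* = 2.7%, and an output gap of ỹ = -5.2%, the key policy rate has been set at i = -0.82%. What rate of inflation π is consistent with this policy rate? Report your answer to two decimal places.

3.62%

Collecting π: i = r* + (1 + 0.5) π − 0.5 π* + 1 ỹ
1.5 π = -0.82 − 0.3 + 0.5 × 2.7 − 1 × (-5.2) = 5.43
π = 5.43 / 1.5 = 3.62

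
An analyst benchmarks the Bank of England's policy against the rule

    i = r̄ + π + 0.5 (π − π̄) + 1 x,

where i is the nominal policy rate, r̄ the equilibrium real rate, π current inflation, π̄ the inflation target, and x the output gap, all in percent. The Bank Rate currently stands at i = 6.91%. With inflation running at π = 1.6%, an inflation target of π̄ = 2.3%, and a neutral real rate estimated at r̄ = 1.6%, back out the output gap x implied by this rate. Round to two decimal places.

4.06%

1 x = 6.91 − 1.6 − 1.6 − 0.5 × (1.6 − 2.3) = 4.06
x = 4.06 / 1 = 4.06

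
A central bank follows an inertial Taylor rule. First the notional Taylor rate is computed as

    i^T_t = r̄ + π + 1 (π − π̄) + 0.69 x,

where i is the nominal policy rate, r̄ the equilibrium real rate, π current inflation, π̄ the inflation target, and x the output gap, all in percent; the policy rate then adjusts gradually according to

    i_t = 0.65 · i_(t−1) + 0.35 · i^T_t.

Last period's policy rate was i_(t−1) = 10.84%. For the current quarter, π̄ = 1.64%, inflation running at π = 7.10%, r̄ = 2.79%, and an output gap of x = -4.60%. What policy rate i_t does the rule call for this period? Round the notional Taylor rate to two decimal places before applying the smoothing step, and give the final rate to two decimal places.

11.31%

i^T_t = 2.79 + 7.10 + 1 × (7.10 − 1.64) + 0.69 × (-4.60)
   = 2.79 + 7.1 + 5.46 − 3.174 = 12.18
i_t = 0.65 × 10.84 + 0.35 × 12.18 = 7.046 + 4.263 = 11.31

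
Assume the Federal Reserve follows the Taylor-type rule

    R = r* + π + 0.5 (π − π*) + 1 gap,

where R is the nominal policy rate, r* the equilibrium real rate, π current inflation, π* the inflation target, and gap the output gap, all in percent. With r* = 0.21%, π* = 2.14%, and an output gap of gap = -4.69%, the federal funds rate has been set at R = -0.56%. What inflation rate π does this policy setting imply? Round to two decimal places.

3.33%

Collecting π: R = r* + (1 + 0.5) π − 0.5 π* + 1 gap
1.5 π = -0.56 − 0.21 + 0.5 × 2.14 − 1 × (-4.69) = 4.99
π = 4.99 / 1.5 = 3.33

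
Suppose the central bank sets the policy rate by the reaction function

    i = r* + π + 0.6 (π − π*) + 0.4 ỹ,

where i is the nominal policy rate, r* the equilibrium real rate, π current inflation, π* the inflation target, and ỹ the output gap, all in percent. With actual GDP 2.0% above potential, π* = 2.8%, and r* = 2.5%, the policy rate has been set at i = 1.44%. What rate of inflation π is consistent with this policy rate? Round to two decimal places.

-0.11%

Output 2.0% above potential → ỹ = 2.0.
Collecting π: i = r* + (1 + 0.6) π − 0.6 π* + 0.4 ỹ
1.6 π = 1.44 − 2.5 + 0.6 × 2.8 − 0.4 × 2.0 = -0.18
π = -0.18 / 1.6 = -0.11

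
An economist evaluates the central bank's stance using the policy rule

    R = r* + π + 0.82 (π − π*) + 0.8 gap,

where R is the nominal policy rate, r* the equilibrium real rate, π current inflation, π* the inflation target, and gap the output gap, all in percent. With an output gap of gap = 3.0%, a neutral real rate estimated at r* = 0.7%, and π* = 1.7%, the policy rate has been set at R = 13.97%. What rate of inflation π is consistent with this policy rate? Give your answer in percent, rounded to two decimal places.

6.74%

Collecting π: R = r* + (1 + 0.82) π − 0.82 π* + 0.8 gap
1.82 π = 13.97 − 0.7 + 0.82 × 1.7 − 0.8 × 3.0 = 12.264
π = 12.264 / 1.82 = 6.74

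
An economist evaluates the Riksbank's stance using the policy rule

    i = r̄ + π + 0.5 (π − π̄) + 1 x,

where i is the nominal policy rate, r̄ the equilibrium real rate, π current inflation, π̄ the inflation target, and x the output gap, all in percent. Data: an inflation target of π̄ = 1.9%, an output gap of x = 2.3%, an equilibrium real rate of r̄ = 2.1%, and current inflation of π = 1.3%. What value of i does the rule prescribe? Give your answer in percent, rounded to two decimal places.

i = 2.1 + 1.3 + 0.5 × (1.3 − 1.9) + 1 × 2.3
   = 2.1 + 1.3 − 0.3 + 2.3 = 5.40

5.40%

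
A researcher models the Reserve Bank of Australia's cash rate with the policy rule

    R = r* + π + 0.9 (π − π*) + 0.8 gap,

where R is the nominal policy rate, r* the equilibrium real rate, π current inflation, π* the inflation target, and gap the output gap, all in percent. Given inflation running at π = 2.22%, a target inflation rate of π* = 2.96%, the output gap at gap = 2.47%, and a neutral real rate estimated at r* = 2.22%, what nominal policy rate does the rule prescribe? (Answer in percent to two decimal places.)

R = 2.22 + 2.22 + 0.9 × (2.22 − 2.96) + 0.8 × 2.47
   = 2.22 + 2.22 − 0.666 + 1.976 = 5.75

5.75%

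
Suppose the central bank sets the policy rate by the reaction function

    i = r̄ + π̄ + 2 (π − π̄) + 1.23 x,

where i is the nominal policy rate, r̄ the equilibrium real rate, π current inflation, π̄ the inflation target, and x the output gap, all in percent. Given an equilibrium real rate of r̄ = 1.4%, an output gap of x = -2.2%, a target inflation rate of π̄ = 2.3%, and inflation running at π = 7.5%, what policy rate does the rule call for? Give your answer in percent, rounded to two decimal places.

11.39%

i = 1.4 + 2.3 + 2 × (7.5 − 2.3) + 1.23 × (-2.2)
   = 1.4 + 2.3 + 10.4 − 2.706 = 11.39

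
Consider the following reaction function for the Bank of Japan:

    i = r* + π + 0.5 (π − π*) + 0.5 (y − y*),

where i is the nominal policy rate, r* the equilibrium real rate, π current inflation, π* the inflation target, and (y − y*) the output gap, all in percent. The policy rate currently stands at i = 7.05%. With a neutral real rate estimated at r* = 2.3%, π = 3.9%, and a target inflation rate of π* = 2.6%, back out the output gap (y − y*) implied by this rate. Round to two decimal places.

0.40%

0.5 (y − y*) = 7.05 − 2.3 − 3.9 − 0.5 × (3.9 − 2.6) = 0.2
(y − y*) = 0.2 / 0.5 = 0.40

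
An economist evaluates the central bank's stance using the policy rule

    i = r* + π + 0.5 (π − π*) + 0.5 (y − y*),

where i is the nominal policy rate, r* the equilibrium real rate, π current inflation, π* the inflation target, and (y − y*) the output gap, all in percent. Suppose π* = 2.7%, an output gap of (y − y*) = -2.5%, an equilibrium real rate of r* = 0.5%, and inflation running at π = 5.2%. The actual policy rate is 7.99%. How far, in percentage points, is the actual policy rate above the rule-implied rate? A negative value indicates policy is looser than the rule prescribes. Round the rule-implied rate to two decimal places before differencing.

2.29 pp

i = 0.5 + 5.2 + 0.5 × (5.2 − 2.7) + 0.5 × (-2.5)
   = 0.5 + 5.2 + 1.25 − 1.25 = 5.70
Deviation = 7.99 − 5.70 = 2.29 pp.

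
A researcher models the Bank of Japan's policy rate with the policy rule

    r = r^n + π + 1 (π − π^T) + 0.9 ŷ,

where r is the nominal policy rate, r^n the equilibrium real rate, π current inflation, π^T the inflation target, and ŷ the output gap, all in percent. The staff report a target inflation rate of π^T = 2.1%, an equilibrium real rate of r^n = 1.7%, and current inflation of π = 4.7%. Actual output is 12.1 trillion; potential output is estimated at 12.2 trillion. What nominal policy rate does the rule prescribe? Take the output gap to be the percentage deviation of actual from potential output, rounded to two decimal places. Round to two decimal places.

8.26%

Output gap = 100 × (12.1 − 12.2) / 12.2 = -0.82%.
r = 1.70 + 4.70 + 1 × (4.70 − 2.10) + 0.9 × (-0.82)
   = 1.70 + 4.7 + 2.6 − 0.738 = 8.26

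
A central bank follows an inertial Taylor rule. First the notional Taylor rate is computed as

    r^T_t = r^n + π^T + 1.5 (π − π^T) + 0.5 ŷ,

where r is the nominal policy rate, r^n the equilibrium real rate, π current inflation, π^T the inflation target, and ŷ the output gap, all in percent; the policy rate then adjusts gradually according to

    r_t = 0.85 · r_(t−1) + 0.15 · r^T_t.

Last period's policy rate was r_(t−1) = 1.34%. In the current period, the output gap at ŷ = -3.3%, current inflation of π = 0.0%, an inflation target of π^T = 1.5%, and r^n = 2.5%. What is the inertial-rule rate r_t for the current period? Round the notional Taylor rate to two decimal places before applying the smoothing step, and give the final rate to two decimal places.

1.15%

r^T_t = 2.5 + 1.5 + 1.5 × (0.0 − 1.5) + 0.5 × (-3.3)
   = 2.5 + 1.5 − 2.25 − 1.65 = 0.10
r_t = 0.85 × 1.34 + 0.15 × 0.10 = 1.139 + 0.015 = 1.15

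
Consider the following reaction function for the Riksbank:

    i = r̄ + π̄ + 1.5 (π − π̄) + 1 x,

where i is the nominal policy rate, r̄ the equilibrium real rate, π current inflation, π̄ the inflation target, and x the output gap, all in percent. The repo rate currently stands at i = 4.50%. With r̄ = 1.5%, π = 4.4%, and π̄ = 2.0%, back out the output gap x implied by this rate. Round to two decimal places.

-2.60%

1 x = 4.50 − 1.5 − 2.0 − 1.5 × (4.4 − 2.0) = -2.6
x = -2.6 / 1 = -2.60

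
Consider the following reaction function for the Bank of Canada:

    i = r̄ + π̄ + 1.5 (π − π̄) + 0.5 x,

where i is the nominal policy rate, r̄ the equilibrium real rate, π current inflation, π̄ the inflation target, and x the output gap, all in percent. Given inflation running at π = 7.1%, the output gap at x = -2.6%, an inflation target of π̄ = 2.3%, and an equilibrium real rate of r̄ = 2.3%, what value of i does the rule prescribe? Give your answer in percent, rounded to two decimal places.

10.50%

i = 2.3 + 2.3 + 1.5 × (7.1 − 2.3) + 0.5 × (-2.6)
   = 2.3 + 2.3 + 7.2 − 1.3 = 10.50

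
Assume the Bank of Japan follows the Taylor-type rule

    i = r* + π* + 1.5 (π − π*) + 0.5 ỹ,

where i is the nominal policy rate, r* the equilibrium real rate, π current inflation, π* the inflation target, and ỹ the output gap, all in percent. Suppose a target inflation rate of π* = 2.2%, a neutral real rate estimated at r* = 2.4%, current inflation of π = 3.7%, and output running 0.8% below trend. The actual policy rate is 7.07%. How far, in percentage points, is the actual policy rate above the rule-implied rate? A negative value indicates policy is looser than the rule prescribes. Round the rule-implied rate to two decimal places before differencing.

0.62 pp

Output 0.8% below potential → ỹ = -0.8.
i = 2.4 + 2.2 + 1.5 × (3.7 − 2.2) + 0.5 × (-0.8)
   = 2.4 + 2.2 + 2.25 − 0.4 = 6.45
Deviation = 7.07 − 6.45 = 0.62 pp.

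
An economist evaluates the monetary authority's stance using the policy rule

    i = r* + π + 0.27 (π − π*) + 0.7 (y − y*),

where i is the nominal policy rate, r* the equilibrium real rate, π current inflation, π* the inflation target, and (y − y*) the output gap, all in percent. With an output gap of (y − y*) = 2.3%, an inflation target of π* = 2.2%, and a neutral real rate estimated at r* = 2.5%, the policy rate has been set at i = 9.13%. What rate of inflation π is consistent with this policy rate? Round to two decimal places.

Collecting π: i = r* + (1 + 0.27) π − 0.27 π* + 0.7 (y − y*)
1.27 π = 9.13 − 2.5 + 0.27 × 2.2 − 0.7 × 2.3 = 5.614
π = 5.614 / 1.27 = 4.42

4.42%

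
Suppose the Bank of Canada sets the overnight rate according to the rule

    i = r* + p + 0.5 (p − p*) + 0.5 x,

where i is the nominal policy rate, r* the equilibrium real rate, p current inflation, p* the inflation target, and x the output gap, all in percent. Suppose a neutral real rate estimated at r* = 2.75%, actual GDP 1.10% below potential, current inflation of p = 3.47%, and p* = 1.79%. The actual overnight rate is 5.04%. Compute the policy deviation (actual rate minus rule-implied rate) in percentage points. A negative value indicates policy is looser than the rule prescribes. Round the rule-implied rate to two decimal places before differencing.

Output 1.10% below potential → x = -1.10.
i = 2.75 + 3.47 + 0.5 × (3.47 − 1.79) + 0.5 × (-1.10)
   = 2.75 + 3.47 + 0.84 − 0.55 = 6.51
Deviation = 5.04 − 6.51 = -1.47 pp.

-1.47 pp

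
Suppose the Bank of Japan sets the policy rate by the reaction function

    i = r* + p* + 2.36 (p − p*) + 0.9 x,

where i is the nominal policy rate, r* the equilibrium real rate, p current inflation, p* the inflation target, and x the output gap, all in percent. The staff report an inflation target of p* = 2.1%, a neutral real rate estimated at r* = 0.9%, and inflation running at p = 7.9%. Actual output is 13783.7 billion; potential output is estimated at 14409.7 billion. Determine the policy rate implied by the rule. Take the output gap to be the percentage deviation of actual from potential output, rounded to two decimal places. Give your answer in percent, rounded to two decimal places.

Output gap = 100 × (13783.7 − 14409.7) / 14409.7 = -4.34%.
i = 0.90 + 2.10 + 2.36 × (7.90 − 2.10) + 0.9 × (-4.34)
   = 0.90 + 2.1 + 13.688 − 3.906 = 12.78

12.78%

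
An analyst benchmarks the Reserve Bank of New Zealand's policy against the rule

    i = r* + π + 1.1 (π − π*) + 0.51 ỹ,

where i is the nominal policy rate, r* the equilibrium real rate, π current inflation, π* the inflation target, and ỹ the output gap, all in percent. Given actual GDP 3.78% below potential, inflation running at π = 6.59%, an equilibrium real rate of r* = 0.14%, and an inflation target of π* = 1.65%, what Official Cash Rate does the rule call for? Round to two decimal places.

Output 3.78% below potential → ỹ = -3.78.
i = 0.14 + 6.59 + 1.1 × (6.59 − 1.65) + 0.51 × (-3.78)
   = 0.14 + 6.59 + 5.434 − 1.9278 = 10.24

10.24%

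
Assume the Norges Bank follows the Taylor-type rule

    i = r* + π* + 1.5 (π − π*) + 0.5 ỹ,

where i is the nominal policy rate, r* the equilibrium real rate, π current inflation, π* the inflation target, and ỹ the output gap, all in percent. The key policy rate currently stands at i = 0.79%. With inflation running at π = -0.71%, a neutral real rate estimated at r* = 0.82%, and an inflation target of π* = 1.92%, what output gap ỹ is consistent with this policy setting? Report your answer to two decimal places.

0.5 ỹ = 0.79 − 0.82 − 1.92 − 1.5 × ((-0.71) − 1.92) = 1.995
ỹ = 1.995 / 0.5 = 3.99

3.99%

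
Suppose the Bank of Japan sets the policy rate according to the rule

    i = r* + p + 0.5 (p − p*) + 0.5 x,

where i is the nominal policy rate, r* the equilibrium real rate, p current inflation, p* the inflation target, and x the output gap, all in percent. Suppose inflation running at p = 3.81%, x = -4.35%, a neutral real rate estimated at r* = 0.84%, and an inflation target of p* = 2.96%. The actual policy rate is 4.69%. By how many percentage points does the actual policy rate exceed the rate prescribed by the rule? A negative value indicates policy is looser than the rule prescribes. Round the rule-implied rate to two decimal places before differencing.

i = 0.84 + 3.81 + 0.5 × (3.81 − 2.96) + 0.5 × (-4.35)
   = 0.84 + 3.81 + 0.425 − 2.175 = 2.90
Deviation = 4.69 − 2.90 = 1.79 pp.

1.79 pp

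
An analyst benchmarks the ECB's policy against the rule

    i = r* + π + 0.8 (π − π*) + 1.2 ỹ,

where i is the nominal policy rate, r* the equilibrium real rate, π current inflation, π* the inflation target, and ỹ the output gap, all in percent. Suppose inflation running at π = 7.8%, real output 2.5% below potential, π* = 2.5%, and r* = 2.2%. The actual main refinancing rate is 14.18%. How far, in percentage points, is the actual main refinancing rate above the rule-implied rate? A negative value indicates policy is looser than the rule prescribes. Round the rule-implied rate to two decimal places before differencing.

Output 2.5% below potential → ỹ = -2.5.
i = 2.2 + 7.8 + 0.8 × (7.8 − 2.5) + 1.2 × (-2.5)
   = 2.2 + 7.8 + 4.24 − 3 = 11.24
Deviation = 14.18 − 11.24 = 2.94 pp.

2.94 pp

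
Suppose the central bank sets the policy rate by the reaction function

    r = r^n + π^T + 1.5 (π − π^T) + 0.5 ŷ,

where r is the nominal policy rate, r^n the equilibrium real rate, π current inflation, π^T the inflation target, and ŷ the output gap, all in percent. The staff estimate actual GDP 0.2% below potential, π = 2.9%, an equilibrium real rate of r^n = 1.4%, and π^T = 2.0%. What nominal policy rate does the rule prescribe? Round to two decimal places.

4.65%

Output 0.2% below potential → ŷ = -0.2.
r = 1.4 + 2.0 + 1.5 × (2.9 − 2.0) + 0.5 × (-0.2)
   = 1.4 + 2 + 1.35 − 0.1 = 4.65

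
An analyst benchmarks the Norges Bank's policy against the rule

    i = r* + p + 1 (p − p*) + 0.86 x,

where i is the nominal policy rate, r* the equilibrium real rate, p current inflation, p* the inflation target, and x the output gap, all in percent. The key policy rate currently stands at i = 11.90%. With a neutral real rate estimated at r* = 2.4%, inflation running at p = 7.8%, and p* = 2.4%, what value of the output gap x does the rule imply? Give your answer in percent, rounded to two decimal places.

0.86 x = 11.90 − 2.4 − 7.8 − 1 × (7.8 − 2.4) = -3.7
x = -3.7 / 0.86 = -4.30

-4.30%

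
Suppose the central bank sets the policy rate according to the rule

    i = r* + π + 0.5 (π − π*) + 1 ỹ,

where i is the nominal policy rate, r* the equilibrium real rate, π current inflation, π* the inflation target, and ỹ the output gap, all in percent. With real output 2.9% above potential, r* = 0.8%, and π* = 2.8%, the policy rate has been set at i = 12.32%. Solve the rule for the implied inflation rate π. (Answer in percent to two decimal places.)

Output 2.9% above potential → ỹ = 2.9.
Collecting π: i = r* + (1 + 0.5) π − 0.5 π* + 1 ỹ
1.5 π = 12.32 − 0.8 + 0.5 × 2.8 − 1 × 2.9 = 10.02
π = 10.02 / 1.5 = 6.68

6.68%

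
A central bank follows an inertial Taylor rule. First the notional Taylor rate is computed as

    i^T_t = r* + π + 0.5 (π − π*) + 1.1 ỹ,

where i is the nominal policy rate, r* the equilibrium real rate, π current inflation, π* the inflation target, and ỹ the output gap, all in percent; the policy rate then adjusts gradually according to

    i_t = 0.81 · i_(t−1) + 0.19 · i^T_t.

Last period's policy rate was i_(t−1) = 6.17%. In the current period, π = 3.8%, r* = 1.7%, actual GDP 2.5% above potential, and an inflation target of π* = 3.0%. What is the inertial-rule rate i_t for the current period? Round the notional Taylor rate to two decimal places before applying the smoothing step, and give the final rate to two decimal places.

Output 2.5% above potential → ỹ = 2.5.
i^T_t = 1.7 + 3.8 + 0.5 × (3.8 − 3.0) + 1.1 × 2.5
   = 1.7 + 3.8 + 0.4 + 2.75 = 8.65
i_t = 0.81 × 6.17 + 0.19 × 8.65 = 4.9977 + 1.6435 = 6.64

6.64%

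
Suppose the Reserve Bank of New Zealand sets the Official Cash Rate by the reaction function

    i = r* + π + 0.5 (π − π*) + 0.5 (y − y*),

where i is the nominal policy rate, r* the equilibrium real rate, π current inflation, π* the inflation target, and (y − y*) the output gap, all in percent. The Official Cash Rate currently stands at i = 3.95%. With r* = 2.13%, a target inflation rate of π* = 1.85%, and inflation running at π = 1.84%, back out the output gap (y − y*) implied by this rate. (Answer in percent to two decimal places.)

-0.03%

0.5 (y − y*) = 3.95 − 2.13 − 1.84 − 0.5 × (1.84 − 1.85) = -0.015
(y − y*) = -0.015 / 0.5 = -0.03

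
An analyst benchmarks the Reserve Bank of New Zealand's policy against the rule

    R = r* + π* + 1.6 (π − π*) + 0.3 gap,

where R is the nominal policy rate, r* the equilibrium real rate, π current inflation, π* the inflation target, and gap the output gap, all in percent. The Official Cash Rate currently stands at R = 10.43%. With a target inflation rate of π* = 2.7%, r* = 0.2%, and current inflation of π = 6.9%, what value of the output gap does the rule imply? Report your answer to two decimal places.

2.70%

0.3 gap = 10.43 − 0.2 − 2.7 − 1.6 × (6.9 − 2.7) = 0.81
gap = 0.81 / 0.3 = 2.70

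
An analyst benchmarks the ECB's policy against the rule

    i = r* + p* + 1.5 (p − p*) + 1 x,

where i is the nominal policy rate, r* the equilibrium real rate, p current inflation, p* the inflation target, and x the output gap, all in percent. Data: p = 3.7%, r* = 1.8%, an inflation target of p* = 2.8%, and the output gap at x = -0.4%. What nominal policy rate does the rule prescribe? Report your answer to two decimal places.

5.55%

i = 1.8 + 2.8 + 1.5 × (3.7 − 2.8) + 1 × (-0.4)
   = 1.8 + 2.8 + 1.35 − 0.4 = 5.55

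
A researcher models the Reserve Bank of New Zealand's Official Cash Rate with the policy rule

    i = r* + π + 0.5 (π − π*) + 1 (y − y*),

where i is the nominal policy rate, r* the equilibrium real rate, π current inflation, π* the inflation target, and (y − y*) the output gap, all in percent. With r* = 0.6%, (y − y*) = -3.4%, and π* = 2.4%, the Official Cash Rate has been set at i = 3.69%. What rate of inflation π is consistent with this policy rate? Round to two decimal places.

5.13%

Collecting π: i = r* + (1 + 0.5) π − 0.5 π* + 1 (y − y*)
1.5 π = 3.69 − 0.6 + 0.5 × 2.4 − 1 × (-3.4) = 7.69
π = 7.69 / 1.5 = 5.13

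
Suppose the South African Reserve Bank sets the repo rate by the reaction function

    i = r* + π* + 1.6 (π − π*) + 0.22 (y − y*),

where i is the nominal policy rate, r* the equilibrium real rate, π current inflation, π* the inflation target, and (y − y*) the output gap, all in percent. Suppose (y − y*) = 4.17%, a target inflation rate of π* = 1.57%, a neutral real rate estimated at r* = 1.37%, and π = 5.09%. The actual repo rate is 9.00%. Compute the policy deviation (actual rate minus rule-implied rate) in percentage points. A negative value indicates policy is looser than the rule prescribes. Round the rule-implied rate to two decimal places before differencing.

-0.49 pp

i = 1.37 + 1.57 + 1.6 × (5.09 − 1.57) + 0.22 × 4.17
   = 1.37 + 1.57 + 5.632 + 0.9174 = 9.49
Deviation = 9.00 − 9.49 = -0.49 pp.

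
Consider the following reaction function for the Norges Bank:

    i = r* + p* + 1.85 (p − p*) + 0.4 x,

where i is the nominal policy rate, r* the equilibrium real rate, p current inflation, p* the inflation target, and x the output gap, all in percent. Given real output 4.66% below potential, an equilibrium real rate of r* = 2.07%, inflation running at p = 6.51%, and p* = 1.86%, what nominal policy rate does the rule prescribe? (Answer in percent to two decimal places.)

Output 4.66% below potential → x = -4.66.
i = 2.07 + 1.86 + 1.85 × (6.51 − 1.86) + 0.4 × (-4.66)
   = 2.07 + 1.86 + 8.6025 − 1.864 = 10.67

10.67%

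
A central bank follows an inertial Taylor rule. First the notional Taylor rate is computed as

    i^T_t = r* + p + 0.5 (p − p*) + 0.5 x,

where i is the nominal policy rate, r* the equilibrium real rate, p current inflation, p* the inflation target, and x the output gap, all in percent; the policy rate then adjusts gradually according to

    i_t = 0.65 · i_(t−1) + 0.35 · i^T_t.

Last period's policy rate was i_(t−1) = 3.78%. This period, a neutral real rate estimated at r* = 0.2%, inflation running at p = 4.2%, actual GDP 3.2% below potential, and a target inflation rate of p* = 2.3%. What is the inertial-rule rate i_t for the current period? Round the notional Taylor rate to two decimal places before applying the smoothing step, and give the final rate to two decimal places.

3.77%

Output 3.2% below potential → x = -3.2.
i^T_t = 0.2 + 4.2 + 0.5 × (4.2 − 2.3) + 0.5 × (-3.2)
   = 0.2 + 4.2 + 0.95 − 1.6 = 3.75
i_t = 0.65 × 3.78 + 0.35 × 3.75 = 2.457 + 1.3125 = 3.77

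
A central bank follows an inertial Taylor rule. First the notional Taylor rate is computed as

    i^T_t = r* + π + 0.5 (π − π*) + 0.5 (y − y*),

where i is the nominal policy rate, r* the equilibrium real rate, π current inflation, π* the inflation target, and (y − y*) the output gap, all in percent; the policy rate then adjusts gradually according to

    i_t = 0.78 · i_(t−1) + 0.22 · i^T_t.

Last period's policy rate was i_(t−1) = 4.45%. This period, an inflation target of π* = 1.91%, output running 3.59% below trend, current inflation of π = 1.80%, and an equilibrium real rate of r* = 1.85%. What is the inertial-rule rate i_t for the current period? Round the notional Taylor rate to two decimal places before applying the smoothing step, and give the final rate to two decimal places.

Output 3.59% below potential → (y − y*) = -3.59.
i^T_t = 1.85 + 1.80 + 0.5 × (1.80 − 1.91) + 0.5 × (-3.59)
   = 1.85 + 1.8 − 0.055 − 1.795 = 1.80
i_t = 0.78 × 4.45 + 0.22 × 1.80 = 3.471 + 0.396 = 3.87

3.87%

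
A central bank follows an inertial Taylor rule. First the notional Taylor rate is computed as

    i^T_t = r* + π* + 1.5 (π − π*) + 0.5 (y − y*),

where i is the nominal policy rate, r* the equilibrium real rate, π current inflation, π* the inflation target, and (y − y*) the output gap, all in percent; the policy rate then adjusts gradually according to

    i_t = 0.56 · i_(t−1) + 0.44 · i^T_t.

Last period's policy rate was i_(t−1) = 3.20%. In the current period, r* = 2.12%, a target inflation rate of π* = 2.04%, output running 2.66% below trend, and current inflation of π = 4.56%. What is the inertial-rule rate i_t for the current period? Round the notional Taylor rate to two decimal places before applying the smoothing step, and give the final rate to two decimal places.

Output 2.66% below potential → (y − y*) = -2.66.
i^T_t = 2.12 + 2.04 + 1.5 × (4.56 − 2.04) + 0.5 × (-2.66)
   = 2.12 + 2.04 + 3.78 − 1.33 = 6.61
i_t = 0.56 × 3.20 + 0.44 × 6.61 = 1.792 + 2.9084 = 4.70

4.70%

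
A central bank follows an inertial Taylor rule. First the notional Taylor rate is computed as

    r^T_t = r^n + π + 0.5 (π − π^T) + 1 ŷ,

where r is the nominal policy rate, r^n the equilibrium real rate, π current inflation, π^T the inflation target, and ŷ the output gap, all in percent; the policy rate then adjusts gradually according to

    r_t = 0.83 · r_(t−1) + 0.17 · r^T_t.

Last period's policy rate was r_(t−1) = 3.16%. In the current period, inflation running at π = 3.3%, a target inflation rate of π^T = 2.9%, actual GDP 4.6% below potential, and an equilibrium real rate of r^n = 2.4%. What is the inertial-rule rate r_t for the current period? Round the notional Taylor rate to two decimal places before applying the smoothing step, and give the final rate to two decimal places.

Output 4.6% below potential → ŷ = -4.6.
r^T_t = 2.4 + 3.3 + 0.5 × (3.3 − 2.9) + 1 × (-4.6)
   = 2.4 + 3.3 + 0.2 − 4.6 = 1.30
r_t = 0.83 × 3.16 + 0.17 × 1.30 = 2.6228 + 0.221 = 2.84

2.84%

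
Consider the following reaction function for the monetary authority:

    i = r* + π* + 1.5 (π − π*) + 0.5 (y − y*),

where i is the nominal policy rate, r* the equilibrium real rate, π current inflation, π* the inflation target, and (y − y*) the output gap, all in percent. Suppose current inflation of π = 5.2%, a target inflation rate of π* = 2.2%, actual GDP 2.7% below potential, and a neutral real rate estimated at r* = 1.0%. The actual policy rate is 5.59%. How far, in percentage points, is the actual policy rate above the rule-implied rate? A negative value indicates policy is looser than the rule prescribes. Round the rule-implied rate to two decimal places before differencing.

Output 2.7% below potential → (y − y*) = -2.7.
i = 1.0 + 2.2 + 1.5 × (5.2 − 2.2) + 0.5 × (-2.7)
   = 1.0 + 2.2 + 4.5 − 1.35 = 6.35
Deviation = 5.59 − 6.35 = -0.76 pp.

-0.76 pp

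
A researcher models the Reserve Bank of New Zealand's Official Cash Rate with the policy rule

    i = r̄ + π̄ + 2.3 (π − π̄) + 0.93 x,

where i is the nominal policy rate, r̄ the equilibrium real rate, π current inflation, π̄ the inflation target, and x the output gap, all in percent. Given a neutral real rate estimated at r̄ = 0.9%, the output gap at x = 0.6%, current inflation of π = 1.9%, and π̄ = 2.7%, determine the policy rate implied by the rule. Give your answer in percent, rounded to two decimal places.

2.32%

i = 0.9 + 2.7 + 2.3 × (1.9 − 2.7) + 0.93 × 0.6
   = 0.9 + 2.7 − 1.84 + 0.558 = 2.32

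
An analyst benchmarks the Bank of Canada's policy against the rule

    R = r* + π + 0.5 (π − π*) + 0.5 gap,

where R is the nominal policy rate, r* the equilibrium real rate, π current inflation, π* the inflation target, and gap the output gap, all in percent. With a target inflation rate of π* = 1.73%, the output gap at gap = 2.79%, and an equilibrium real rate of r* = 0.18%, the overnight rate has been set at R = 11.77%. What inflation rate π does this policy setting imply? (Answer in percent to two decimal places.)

7.37%

Collecting π: R = r* + (1 + 0.5) π − 0.5 π* + 0.5 gap
1.5 π = 11.77 − 0.18 + 0.5 × 1.73 − 0.5 × 2.79 = 11.06
π = 11.06 / 1.5 = 7.37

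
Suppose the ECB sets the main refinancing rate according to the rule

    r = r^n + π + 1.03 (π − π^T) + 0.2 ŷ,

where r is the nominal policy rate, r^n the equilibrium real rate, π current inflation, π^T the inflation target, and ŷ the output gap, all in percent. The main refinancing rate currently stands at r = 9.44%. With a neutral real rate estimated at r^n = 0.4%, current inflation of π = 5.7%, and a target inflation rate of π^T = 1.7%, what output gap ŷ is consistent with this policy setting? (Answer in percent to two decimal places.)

0.2 ŷ = 9.44 − 0.4 − 5.7 − 1.03 × (5.7 − 1.7) = -0.78
ŷ = -0.78 / 0.2 = -3.90

-3.90%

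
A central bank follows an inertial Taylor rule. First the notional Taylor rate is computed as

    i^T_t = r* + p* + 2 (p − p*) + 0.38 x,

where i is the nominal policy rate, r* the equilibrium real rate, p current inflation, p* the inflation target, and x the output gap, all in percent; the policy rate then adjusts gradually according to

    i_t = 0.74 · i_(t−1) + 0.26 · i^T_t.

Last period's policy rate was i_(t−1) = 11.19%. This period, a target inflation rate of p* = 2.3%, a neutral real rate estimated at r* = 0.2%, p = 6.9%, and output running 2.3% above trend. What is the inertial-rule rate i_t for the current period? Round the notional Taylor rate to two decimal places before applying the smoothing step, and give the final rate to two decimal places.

Output 2.3% above potential → x = 2.3.
i^T_t = 0.2 + 2.3 + 2 × (6.9 − 2.3) + 0.38 × 2.3
   = 0.2 + 2.3 + 9.2 + 0.874 = 12.57
i_t = 0.74 × 11.19 + 0.26 × 12.57 = 8.2806 + 3.2682 = 11.55

11.55%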